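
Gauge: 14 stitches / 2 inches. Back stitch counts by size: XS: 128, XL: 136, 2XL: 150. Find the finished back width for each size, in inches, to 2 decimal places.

14/2 = 7 sts per in.
XS: 128 / 7 = 18.286 → 18.29 in.
XL: 136 / 7 = 19.429 → 19.43 in.
2XL: 150 / 7 = 21.429 → 21.43 in.

XS 18.29 inches; XL 19.43 inches; 2XL 21.43 inches.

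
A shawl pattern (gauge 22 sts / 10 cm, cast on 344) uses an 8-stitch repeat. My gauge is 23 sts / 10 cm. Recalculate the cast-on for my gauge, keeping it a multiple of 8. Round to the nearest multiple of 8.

360 stitches.

344 × 23 / 22 = 359.64.
Nearest multiple of 8: 360.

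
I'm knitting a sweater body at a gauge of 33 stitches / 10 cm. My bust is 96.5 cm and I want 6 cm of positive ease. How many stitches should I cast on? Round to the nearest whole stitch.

Finished = 96.5 + 6 = 102.5 cm.
33 / 10 = 3.3 sts per cm.
102.50 × 3.3 = 338.25 sts.
→ 338 sts.

CO 338 sts.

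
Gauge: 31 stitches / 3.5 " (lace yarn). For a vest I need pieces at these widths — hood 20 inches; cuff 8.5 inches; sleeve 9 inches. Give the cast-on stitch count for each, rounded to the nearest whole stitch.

hood 177; cuff 75; sleeve 80.

Rate = 31/3.5 = 8.857 sts per in.
hood: 20 × 8.857 = 177.14 → 177.
cuff: 8.5 × 8.857 = 75.29 → 75.
sleeve: 9 × 8.857 = 79.71 → 80.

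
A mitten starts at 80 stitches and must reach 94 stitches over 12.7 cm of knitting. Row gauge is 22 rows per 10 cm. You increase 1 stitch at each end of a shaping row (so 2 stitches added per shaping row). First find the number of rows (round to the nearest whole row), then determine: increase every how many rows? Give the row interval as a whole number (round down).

Increase every 4th row.

Rows = 12.7 × 2.2 = 27.9 → 28 rows.
Stitches to add: 14 → 7 shaping rows (at 2 st each).
28 / 7 = 4.00 → every 4 rows.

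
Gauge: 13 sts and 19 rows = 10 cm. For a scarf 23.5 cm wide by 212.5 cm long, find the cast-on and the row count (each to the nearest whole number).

Stitch gauge = 13/10 = 1.3 sts/cm; 23.5 × 1.3 = 30.55 → 31 sts.
Row gauge = 19/10 = 1.9 rows/cm; 212.5 × 1.9 = 403.75 → 404 rows.

Cast on 31 stitches and work 404 rows.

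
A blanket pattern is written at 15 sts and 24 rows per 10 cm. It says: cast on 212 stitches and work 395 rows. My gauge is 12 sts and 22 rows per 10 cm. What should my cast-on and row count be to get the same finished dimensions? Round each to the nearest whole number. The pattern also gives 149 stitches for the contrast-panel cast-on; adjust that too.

Cast on 170 stitches; work 362 rows; contrast-panel cast-on 119 stitches.

Stitches: 212 × 12/15 = 169.60 → 170.
Rows: 395 × 22/24 = 362.08 → 362.
contrast-panel cast-on: 149 × 12/15 = 119.20 → 119.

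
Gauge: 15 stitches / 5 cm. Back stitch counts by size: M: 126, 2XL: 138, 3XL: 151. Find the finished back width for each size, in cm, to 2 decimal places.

M 42.00 cm; 2XL 46.00 cm; 3XL 50.33 cm.

15/5 = 3 sts per cm.
M: 126 / 3 = 42.000 → 42.00 cm.
2XL: 138 / 3 = 46.000 → 46.00 cm.
3XL: 151 / 3 = 50.333 → 50.33 cm.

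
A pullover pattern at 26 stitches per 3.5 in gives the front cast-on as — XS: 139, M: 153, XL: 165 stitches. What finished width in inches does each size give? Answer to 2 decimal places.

XS 18.71 inches; M 20.60 inches; XL 22.21 inches.

26/3.5 = 7.429 sts per in.
XS: 139 / 7.429 = 18.712 → 18.71 in.
M: 153 / 7.429 = 20.596 → 20.60 in.
XL: 165 / 7.429 = 22.212 → 22.21 in.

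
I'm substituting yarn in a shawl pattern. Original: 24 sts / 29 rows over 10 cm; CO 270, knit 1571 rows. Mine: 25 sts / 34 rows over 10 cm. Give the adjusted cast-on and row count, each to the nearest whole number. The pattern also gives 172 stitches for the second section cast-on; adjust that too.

Cast on 281 stitches; work 1842 rows; second section cast-on 179 stitches.

Stitches: 270 × 25/24 = 281.25 → 281.
Rows: 1571 × 34/29 = 1841.86 → 1842.
second section cast-on: 172 × 25/24 = 179.17 → 179.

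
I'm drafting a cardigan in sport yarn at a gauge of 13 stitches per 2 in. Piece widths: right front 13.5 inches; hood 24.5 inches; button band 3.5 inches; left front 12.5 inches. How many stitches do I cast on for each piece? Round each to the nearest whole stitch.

right front 88; hood 159; button band 23; left front 81.

Rate = 13/2 = 6.5 sts per in.
right front: 13.5 × 6.5 = 87.75 → 88.
hood: 24.5 × 6.5 = 159.25 → 159.
button band: 3.5 × 6.5 = 22.75 → 23.
left front: 12.5 × 6.5 = 81.25 → 81.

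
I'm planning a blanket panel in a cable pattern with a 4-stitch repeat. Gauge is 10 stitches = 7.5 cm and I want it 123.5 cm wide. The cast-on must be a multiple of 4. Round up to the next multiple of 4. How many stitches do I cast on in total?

168 stitches.

10 / 7.5 = 1.333 sts per cm.
123.5 × 1.333 = 164.67 sts.
Next multiple of 4: 168.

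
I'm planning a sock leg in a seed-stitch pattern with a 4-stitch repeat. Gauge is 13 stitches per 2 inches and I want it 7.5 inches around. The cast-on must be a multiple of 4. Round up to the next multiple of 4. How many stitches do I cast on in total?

Cast on 52 stitches.

13 / 2 = 6.5 sts per inch.
7.5 × 6.5 = 48.75 sts.
Next multiple of 4: 52.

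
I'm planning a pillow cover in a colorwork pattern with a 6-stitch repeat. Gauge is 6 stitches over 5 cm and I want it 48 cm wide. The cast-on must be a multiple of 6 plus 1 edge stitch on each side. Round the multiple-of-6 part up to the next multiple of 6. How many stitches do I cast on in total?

6 / 5 = 1.2 sts per cm.
48 × 1.2 = 57.60 sts.
Less 2 edge sts → 55.60 for the repeat.
Next multiple of 6: 60.
Add back 2 edge sts → 62.

Cast on 62 stitches.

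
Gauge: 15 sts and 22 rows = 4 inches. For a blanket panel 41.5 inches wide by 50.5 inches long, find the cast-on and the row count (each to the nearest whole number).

Cast on 156 stitches and work 278 rows.

Stitch gauge = 15/4 = 3.75 sts/in; 41.5 × 3.75 = 155.62 → 156 sts.
Row gauge = 22/4 = 5.5 rows/in; 50.5 × 5.5 = 277.75 → 278 rows.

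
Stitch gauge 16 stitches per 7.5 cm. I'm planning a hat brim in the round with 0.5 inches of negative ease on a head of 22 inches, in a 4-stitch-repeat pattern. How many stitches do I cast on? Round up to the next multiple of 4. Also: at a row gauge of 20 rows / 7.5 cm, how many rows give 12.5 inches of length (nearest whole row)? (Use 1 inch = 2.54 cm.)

Finished = 22 − 0.5 = 21.5 inches.
21.5 inches × 2.54 = 54.61 cm.
16/7.5 = 2.133 sts per cm; 54.61 × 2.133 = 116.50 sts.
Next multiple of 4 → 120.
12.5 inches = 31.75 cm; × 2.667 = 84.67 → 85 rows.

Cast on 120 stitches; work 85 rows.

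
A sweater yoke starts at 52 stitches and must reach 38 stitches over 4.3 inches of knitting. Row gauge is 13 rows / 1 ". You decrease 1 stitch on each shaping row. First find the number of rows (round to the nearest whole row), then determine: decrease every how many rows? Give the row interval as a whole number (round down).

Rows = 4.3 × 13 = 55.9 → 56 rows.
Stitches to remove: 14 → 14 shaping rows (at 1 st each).
56 / 14 = 4.00 → every 4 rows.

Decrease every 4th row.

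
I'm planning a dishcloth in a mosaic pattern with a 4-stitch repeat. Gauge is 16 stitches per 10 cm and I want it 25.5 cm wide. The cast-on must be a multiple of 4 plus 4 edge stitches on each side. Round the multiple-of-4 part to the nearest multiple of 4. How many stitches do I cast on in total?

16 / 10 = 1.6 sts per cm.
25.5 × 1.6 = 40.80 sts.
Less 8 edge sts → 32.80 for the repeat.
Nearest multiple of 4: 32.
Add back 8 edge sts → 40.

40 stitches.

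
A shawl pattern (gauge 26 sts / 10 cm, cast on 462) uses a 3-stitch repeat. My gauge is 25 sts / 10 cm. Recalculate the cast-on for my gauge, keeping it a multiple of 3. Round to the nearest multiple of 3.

444 stitches.

462 × 25 / 26 = 444.23.
Nearest multiple of 3: 444.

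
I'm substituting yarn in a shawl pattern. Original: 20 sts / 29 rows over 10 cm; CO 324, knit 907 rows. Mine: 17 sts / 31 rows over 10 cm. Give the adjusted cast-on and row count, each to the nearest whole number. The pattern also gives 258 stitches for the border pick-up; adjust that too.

Stitches: 324 × 17/20 = 275.40 → 275.
Rows: 907 × 31/29 = 969.55 → 970.
border pick-up: 258 × 17/20 = 219.30 → 219.

Cast on 275 stitches; work 970 rows; border pick-up 219 stitches.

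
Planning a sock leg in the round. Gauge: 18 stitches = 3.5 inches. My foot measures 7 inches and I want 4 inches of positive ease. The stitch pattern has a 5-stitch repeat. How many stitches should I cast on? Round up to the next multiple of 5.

Finished = 7 + 4 = 11 inches.
18 / 3.5 = 5.143 sts/in.
11 × 5.143 = 56.57 sts.
Next multiple of 5: 60.

Cast on 60 stitches.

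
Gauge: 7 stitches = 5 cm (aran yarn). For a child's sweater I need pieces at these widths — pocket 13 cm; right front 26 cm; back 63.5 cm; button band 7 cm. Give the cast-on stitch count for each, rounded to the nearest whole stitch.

pocket 18; right front 36; back 89; button band 10.

Rate = 7/5 = 1.4 sts per cm.
pocket: 13 × 1.4 = 18.20 → 18.
right front: 26 × 1.4 = 36.40 → 36.
back: 63.5 × 1.4 = 88.90 → 89.
button band: 7 × 1.4 = 9.80 → 10.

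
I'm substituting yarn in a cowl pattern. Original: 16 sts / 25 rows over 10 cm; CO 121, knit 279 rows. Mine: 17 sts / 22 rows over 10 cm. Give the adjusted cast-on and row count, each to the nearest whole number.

Stitches: 121 × 17/16 = 128.56 → 129.
Rows: 279 × 22/25 = 245.52 → 246.

Cast on 129 stitches; work 246 rows.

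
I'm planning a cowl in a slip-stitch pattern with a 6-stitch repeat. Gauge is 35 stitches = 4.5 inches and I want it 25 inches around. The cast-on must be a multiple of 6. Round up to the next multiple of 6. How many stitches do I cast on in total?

35 / 4.5 = 7.778 sts per inch.
25 × 7.778 = 194.44 sts.
Next multiple of 6: 198.

198 stitches.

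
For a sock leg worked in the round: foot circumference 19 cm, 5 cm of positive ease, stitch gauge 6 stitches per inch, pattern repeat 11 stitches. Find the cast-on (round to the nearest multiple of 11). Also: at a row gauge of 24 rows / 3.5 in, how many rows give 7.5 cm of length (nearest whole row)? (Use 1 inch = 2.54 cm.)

Finished = 19 + 5 = 24 cm.
24 cm × 1/2.54 = 9.45 inches.
6/1 = 6 sts per in; 9.45 × 6 = 56.69 sts.
Nearest multiple of 11 → 55.
7.5 cm = 2.95 inches; × 6.857 = 20.25 → 20 rows.

Cast on 55 stitches; work 20 rows.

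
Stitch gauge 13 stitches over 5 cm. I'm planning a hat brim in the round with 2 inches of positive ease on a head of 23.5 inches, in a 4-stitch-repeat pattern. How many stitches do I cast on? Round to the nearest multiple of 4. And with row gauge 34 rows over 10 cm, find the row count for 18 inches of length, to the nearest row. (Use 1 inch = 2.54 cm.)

Finished = 23.5 + 2 = 25.5 inches.
25.5 inches × 2.54 = 64.77 cm.
13/5 = 2.6 sts per cm; 64.77 × 2.6 = 168.40 sts.
Nearest multiple of 4 → 168.
18 inches = 45.72 cm; × 3.4 = 155.45 → 155 rows.

Cast on 168 stitches; work 155 rows.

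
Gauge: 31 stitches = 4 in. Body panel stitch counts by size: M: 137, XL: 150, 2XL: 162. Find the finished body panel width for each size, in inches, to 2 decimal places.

M 17.68 inches; XL 19.35 inches; 2XL 20.90 inches.

31/4 = 7.75 sts per in.
M: 137 / 7.75 = 17.677 → 17.68 in.
XL: 150 / 7.75 = 19.355 → 19.35 in.
2XL: 162 / 7.75 = 20.903 → 20.90 in.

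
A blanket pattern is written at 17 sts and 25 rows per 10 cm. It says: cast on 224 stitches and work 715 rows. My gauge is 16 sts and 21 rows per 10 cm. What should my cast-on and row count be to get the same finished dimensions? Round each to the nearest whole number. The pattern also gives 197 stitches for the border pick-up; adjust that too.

Stitches: 224 × 16/17 = 210.82 → 211.
Rows: 715 × 21/25 = 600.60 → 601.
border pick-up: 197 × 16/17 = 185.41 → 185.

Cast on 211 stitches; work 601 rows; border pick-up 185 stitches.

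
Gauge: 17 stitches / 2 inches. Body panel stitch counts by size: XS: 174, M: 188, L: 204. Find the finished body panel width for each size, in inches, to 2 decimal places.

17/2 = 8.5 sts per in.
XS: 174 / 8.5 = 20.471 → 20.47 in.
M: 188 / 8.5 = 22.118 → 22.12 in.
L: 204 / 8.5 = 24.000 → 24.00 in.

XS 20.47 inches; M 22.12 inches; L 24.00 inches.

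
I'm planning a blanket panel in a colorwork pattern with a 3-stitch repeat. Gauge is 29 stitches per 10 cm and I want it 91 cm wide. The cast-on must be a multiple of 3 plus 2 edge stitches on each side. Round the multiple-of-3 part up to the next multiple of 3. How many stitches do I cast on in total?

CO 265 sts.

29 / 10 = 2.9 sts per cm.
91 × 2.9 = 263.90 sts.
Less 4 edge sts → 259.90 for the repeat.
Next multiple of 3: 261.
Add back 4 edge sts → 265.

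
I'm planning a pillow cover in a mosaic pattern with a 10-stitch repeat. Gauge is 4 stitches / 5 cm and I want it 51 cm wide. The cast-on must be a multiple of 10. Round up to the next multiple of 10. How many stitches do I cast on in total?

CO 50 sts.

4 / 5 = 0.8 sts per cm.
51 × 0.8 = 40.80 sts.
Next multiple of 10: 50.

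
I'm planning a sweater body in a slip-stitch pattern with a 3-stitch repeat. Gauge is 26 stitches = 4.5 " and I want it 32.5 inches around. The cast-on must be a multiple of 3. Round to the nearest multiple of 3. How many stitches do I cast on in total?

CO 189 sts.

26 / 4.5 = 5.778 sts per inch.
32.5 × 5.778 = 187.78 sts.
Nearest multiple of 3: 189.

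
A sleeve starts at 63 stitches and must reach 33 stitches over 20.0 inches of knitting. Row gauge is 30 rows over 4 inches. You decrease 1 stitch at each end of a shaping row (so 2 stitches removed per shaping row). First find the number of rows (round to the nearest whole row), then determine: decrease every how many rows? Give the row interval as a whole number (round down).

Decrease every 10th row.

Rows = 20.0 × 7.5 = 150.0 → 150 rows.
Stitches to remove: 30 → 15 shaping rows (at 2 st each).
150 / 15 = 10.00 → every 10 rows.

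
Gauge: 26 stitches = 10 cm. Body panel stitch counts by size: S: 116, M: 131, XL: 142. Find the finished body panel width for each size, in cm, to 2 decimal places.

S 44.62 cm; M 50.38 cm; XL 54.62 cm.

26/10 = 2.6 sts per cm.
S: 116 / 2.6 = 44.615 → 44.62 cm.
M: 131 / 2.6 = 50.385 → 50.38 cm.
XL: 142 / 2.6 = 54.615 → 54.62 cm.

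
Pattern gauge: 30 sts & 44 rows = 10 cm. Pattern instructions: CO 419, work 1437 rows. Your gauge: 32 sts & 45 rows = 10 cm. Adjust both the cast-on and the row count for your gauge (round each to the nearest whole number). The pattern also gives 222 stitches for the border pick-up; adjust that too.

Stitches: 419 × 32/30 = 446.93 → 447.
Rows: 1437 × 45/44 = 1469.66 → 1470.
border pick-up: 222 × 32/30 = 236.80 → 237.

Cast on 447 stitches; work 1470 rows; border pick-up 237 stitches.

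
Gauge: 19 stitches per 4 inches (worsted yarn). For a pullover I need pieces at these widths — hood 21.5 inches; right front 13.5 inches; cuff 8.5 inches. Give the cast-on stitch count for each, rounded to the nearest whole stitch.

Rate = 19/4 = 4.75 sts per in.
hood: 21.5 × 4.75 = 102.12 → 102.
right front: 13.5 × 4.75 = 64.12 → 64.
cuff: 8.5 × 4.75 = 40.38 → 40.

hood 102; right front 64; cuff 40.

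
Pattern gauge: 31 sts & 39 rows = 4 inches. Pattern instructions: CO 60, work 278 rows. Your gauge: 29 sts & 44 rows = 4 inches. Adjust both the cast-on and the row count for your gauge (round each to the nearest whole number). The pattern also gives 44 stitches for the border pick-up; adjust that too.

Stitches: 60 × 29/31 = 56.13 → 56.
Rows: 278 × 44/39 = 313.64 → 314.
border pick-up: 44 × 29/31 = 41.16 → 41.

Cast on 56 stitches; work 314 rows; border pick-up 41 stitches.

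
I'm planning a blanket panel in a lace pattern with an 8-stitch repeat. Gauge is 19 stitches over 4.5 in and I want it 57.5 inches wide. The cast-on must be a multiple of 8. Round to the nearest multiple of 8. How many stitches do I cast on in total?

19 / 4.5 = 4.222 sts per inch.
57.5 × 4.222 = 242.78 sts.
Nearest multiple of 8: 240.

240 stitches.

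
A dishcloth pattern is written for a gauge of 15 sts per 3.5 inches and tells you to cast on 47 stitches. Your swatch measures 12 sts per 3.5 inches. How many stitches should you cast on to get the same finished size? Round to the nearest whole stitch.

Scale factor = 12 / 15 = 0.800.
47 × 12 / 15 = 37.60 sts.
→ 38 sts.

Cast on 38 stitches.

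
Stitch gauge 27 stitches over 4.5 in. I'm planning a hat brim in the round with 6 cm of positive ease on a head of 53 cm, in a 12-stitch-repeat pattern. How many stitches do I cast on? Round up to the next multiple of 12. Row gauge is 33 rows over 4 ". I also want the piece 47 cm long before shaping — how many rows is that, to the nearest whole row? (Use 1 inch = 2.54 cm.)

Cast on 144 stitches; work 153 rows.

Finished = 53 + 6 = 59 cm.
59 cm × 1/2.54 = 23.23 inches.
27/4.5 = 6 sts per in; 23.23 × 6 = 139.37 sts.
Next multiple of 12 → 144.
47 cm = 18.50 inches; × 8.25 = 152.66 → 153 rows.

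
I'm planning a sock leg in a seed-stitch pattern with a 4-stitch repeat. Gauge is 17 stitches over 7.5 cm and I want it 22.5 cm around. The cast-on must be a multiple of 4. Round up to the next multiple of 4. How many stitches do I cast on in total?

CO 52 sts.

17 / 7.5 = 2.267 sts per cm.
22.5 × 2.267 = 51.00 sts.
Next multiple of 4: 52.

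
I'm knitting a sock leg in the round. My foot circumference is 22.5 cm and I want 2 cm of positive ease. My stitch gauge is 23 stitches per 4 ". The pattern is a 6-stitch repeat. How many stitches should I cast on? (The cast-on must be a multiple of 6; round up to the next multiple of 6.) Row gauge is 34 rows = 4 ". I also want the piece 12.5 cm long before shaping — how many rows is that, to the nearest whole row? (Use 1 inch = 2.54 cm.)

Cast on 60 stitches; work 42 rows.

Finished = 22.5 + 2 = 24.5 cm.
24.5 cm × 1/2.54 = 9.65 inches.
23/4 = 5.75 sts per in; 9.65 × 5.75 = 55.46 sts.
Next multiple of 6 → 60.
12.5 cm = 4.92 inches; × 8.5 = 41.83 → 42 rows.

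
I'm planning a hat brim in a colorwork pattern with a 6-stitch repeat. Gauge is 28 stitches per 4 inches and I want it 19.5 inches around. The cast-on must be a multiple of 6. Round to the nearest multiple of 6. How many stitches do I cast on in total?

28 / 4 = 7 sts per inch.
19.5 × 7 = 136.50 sts.
Nearest multiple of 6: 138.

CO 138 sts.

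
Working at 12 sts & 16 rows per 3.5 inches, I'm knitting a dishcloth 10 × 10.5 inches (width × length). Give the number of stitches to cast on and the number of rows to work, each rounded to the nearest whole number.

Cast on 34 stitches and work 48 rows.

Stitch gauge = 12/3.5 = 3.429 sts/in; 10 × 3.429 = 34.29 → 34 sts.
Row gauge = 16/3.5 = 4.571 rows/in; 10.5 × 4.571 = 48.00 → 48 rows.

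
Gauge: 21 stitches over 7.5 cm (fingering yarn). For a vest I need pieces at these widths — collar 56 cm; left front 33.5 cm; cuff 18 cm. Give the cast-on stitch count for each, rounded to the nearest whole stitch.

collar 157; left front 94; cuff 50.

Rate = 21/7.5 = 2.8 sts per cm.
collar: 56 × 2.8 = 156.80 → 157.
left front: 33.5 × 2.8 = 93.80 → 94.
cuff: 18 × 2.8 = 50.40 → 50.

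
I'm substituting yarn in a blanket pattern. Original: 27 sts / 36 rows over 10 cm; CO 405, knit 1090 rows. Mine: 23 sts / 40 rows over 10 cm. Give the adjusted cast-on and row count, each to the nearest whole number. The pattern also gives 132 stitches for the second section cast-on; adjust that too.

Stitches: 405 × 23/27 = 345.00 → 345.
Rows: 1090 × 40/36 = 1211.11 → 1211.
second section cast-on: 132 × 23/27 = 112.44 → 112.

Cast on 345 stitches; work 1211 rows; second section cast-on 112 stitches.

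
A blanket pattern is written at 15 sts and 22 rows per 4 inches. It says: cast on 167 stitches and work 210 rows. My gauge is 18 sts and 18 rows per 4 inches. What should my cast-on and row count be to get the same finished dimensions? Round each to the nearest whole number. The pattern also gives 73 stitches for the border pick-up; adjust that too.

Stitches: 167 × 18/15 = 200.40 → 200.
Rows: 210 × 18/22 = 171.82 → 172.
border pick-up: 73 × 18/15 = 87.60 → 88.

Cast on 200 stitches; work 172 rows; border pick-up 88 stitches.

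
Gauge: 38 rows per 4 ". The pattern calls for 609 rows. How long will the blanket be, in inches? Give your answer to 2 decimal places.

38 rows / 4 inch = 9.5 rows per inch.
609 / 9.5 = 64.105 inches.

64.11 inches.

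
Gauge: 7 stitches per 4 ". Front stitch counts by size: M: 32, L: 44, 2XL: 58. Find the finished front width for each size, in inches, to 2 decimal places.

M 18.29 inches; L 25.14 inches; 2XL 33.14 inches.

7/4 = 1.75 sts per in.
M: 32 / 1.75 = 18.286 → 18.29 in.
L: 44 / 1.75 = 25.143 → 25.14 in.
2XL: 58 / 1.75 = 33.143 → 33.14 in.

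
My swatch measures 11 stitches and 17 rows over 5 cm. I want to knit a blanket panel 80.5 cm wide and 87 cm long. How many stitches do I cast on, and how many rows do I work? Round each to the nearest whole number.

Stitch gauge = 11/5 = 2.2 sts/cm; 80.5 × 2.2 = 177.10 → 177 sts.
Row gauge = 17/5 = 3.4 rows/cm; 87 × 3.4 = 295.80 → 296 rows.

Cast on 177 stitches and work 296 rows.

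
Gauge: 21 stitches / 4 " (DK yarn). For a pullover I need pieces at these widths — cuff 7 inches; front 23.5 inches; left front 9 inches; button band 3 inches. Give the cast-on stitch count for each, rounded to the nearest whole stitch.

cuff 37; front 123; left front 47; button band 16.

Rate = 21/4 = 5.25 sts per in.
cuff: 7 × 5.25 = 36.75 → 37.
front: 23.5 × 5.25 = 123.38 → 123.
left front: 9 × 5.25 = 47.25 → 47.
button band: 3 × 5.25 = 15.75 → 16.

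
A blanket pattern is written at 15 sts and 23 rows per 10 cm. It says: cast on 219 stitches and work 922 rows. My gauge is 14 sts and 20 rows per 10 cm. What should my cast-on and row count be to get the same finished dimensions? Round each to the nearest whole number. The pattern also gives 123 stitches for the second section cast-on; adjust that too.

Cast on 204 stitches; work 802 rows; second section cast-on 115 stitches.

Stitches: 219 × 14/15 = 204.40 → 204.
Rows: 922 × 20/23 = 801.74 → 802.
second section cast-on: 123 × 14/15 = 114.80 → 115.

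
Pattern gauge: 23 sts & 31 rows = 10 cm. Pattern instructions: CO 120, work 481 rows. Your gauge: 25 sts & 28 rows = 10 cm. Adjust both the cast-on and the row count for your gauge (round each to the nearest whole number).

Cast on 130 stitches; work 434 rows.

Stitches: 120 × 25/23 = 130.43 → 130.
Rows: 481 × 28/31 = 434.45 → 434.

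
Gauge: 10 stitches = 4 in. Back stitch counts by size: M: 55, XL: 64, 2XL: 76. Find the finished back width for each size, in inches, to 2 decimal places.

M 22.00 inches; XL 25.60 inches; 2XL 30.40 inches.

10/4 = 2.5 sts per in.
M: 55 / 2.5 = 22.000 → 22.00 in.
XL: 64 / 2.5 = 25.600 → 25.60 in.
2XL: 76 / 2.5 = 30.400 → 30.40 in.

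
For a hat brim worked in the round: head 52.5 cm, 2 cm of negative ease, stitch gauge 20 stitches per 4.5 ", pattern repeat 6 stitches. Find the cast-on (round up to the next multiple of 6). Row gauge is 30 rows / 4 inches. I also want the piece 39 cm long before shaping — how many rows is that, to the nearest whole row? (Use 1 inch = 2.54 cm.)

Cast on 90 stitches; work 115 rows.

Finished = 52.5 − 2 = 50.5 cm.
50.5 cm × 1/2.54 = 19.88 inches.
20/4.5 = 4.444 sts per in; 19.88 × 4.444 = 88.36 sts.
Next multiple of 6 → 90.
39 cm = 15.35 inches; × 7.5 = 115.16 → 115 rows.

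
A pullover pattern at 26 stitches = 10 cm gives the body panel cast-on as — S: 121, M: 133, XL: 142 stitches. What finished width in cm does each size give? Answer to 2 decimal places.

26/10 = 2.6 sts per cm.
S: 121 / 2.6 = 46.538 → 46.54 cm.
M: 133 / 2.6 = 51.154 → 51.15 cm.
XL: 142 / 2.6 = 54.615 → 54.62 cm.

S 46.54 cm; M 51.15 cm; XL 54.62 cm.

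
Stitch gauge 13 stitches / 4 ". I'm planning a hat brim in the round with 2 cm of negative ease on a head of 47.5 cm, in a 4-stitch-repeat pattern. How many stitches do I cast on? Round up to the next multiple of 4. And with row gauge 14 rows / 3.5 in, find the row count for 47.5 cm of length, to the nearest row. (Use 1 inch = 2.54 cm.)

Cast on 60 stitches; work 75 rows.

Finished = 47.5 − 2 = 45.5 cm.
45.5 cm × 1/2.54 = 17.91 inches.
13/4 = 3.25 sts per in; 17.91 × 3.25 = 58.22 sts.
Next multiple of 4 → 60.
47.5 cm = 18.70 inches; × 4 = 74.80 → 75 rows.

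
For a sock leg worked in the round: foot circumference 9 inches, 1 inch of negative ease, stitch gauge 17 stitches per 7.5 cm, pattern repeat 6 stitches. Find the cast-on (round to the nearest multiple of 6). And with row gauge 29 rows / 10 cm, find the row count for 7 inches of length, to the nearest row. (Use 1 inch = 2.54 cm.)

Finished = 9 − 1 = 8 inches.
8 inches × 2.54 = 20.32 cm.
17/7.5 = 2.267 sts per cm; 20.32 × 2.267 = 46.06 sts.
Nearest multiple of 6 → 48.
7 inches = 17.78 cm; × 2.9 = 51.56 → 52 rows.

Cast on 48 stitches; work 52 rows.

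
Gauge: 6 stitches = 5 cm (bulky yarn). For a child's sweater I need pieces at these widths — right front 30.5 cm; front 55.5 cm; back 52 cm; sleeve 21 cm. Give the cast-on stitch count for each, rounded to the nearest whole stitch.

right front 37; front 67; back 62; sleeve 25.

Rate = 6/5 = 1.2 sts per cm.
right front: 30.5 × 1.2 = 36.60 → 37.
front: 55.5 × 1.2 = 66.60 → 67.
back: 52 × 1.2 = 62.40 → 62.
sleeve: 21 × 1.2 = 25.20 → 25.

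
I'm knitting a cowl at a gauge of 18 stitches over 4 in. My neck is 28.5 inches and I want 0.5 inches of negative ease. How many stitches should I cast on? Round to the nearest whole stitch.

Finished = 28.5 − 0.5 = 28 in.
18 / 4 = 4.5 sts per inch.
28.00 × 4.5 = 126.00 sts.

Cast on 126 stitches.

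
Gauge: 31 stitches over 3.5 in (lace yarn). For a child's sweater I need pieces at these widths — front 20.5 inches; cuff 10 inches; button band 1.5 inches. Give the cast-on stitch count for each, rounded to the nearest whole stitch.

Rate = 31/3.5 = 8.857 sts per in.
front: 20.5 × 8.857 = 181.57 → 182.
cuff: 10 × 8.857 = 88.57 → 89.
button band: 1.5 × 8.857 = 13.29 → 13.

front 182; cuff 89; button band 13.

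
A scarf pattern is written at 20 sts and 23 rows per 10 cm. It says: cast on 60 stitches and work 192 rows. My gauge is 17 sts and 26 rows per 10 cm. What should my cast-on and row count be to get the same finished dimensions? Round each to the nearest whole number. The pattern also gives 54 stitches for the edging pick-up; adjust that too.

Stitches: 60 × 17/20 = 51.00 → 51.
Rows: 192 × 26/23 = 217.04 → 217.
edging pick-up: 54 × 17/20 = 45.90 → 46.

Cast on 51 stitches; work 217 rows; edging pick-up 46 stitches.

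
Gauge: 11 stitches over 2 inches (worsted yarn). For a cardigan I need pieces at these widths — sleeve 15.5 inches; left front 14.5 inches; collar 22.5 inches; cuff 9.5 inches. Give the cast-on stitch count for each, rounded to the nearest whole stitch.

sleeve 85; left front 80; collar 124; cuff 52.

Rate = 11/2 = 5.5 sts per in.
sleeve: 15.5 × 5.5 = 85.25 → 85.
left front: 14.5 × 5.5 = 79.75 → 80.
collar: 22.5 × 5.5 = 123.75 → 124.
cuff: 9.5 × 5.5 = 52.25 → 52.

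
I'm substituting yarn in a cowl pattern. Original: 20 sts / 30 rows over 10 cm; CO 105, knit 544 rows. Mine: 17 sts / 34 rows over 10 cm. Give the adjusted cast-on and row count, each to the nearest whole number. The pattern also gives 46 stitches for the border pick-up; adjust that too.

Stitches: 105 × 17/20 = 89.25 → 89.
Rows: 544 × 34/30 = 616.53 → 617.
border pick-up: 46 × 17/20 = 39.10 → 39.

Cast on 89 stitches; work 617 rows; border pick-up 39 stitches.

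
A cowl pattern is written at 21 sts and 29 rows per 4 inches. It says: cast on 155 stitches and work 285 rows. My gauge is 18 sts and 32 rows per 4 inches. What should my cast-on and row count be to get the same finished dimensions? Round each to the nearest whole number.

Cast on 133 stitches; work 314 rows.

Stitches: 155 × 18/21 = 132.86 → 133.
Rows: 285 × 32/29 = 314.48 → 314.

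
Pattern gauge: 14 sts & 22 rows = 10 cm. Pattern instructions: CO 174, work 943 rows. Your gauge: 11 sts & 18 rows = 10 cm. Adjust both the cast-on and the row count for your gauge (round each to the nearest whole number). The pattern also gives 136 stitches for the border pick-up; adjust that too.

Stitches: 174 × 11/14 = 136.71 → 137.
Rows: 943 × 18/22 = 771.55 → 772.
border pick-up: 136 × 11/14 = 106.86 → 107.

Cast on 137 stitches; work 772 rows; border pick-up 107 stitches.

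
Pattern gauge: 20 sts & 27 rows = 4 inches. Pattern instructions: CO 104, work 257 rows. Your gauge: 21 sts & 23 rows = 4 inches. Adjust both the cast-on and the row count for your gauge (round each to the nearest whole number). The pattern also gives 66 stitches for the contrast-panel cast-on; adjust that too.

Stitches: 104 × 21/20 = 109.20 → 109.
Rows: 257 × 23/27 = 218.93 → 219.
contrast-panel cast-on: 66 × 21/20 = 69.30 → 69.

Cast on 109 stitches; work 219 rows; contrast-panel cast-on 69 stitches.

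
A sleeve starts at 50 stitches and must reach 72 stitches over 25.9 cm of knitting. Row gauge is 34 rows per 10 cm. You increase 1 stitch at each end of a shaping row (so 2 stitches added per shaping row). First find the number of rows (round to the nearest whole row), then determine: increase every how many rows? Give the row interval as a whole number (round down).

Rows = 25.9 × 3.4 = 88.1 → 88 rows.
Stitches to add: 22 → 11 shaping rows (at 2 st each).
88 / 11 = 8.00 → every 8 rows.

Increase every 8th row.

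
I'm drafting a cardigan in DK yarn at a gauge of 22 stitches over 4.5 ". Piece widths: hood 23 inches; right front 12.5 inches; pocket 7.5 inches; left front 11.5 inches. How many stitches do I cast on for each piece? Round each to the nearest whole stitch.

hood 112; right front 61; pocket 37; left front 56.

Rate = 22/4.5 = 4.889 sts per in.
hood: 23 × 4.889 = 112.44 → 112.
right front: 12.5 × 4.889 = 61.11 → 61.
pocket: 7.5 × 4.889 = 36.67 → 37.
left front: 11.5 × 4.889 = 56.22 → 56.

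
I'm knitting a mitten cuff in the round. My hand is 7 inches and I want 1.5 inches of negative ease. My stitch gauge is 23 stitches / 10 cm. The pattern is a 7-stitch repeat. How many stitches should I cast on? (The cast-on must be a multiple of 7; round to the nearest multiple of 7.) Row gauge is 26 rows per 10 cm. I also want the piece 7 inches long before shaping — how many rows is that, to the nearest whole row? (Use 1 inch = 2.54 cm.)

Cast on 35 stitches; work 46 rows.

Finished = 7 − 1.5 = 5.5 inches.
5.5 inches × 2.54 = 13.97 cm.
23/10 = 2.3 sts per cm; 13.97 × 2.3 = 32.13 sts.
Nearest multiple of 7 → 35.
7 inches = 17.78 cm; × 2.6 = 46.23 → 46 rows.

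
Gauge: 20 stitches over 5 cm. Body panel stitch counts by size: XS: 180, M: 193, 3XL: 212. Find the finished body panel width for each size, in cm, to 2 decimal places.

XS 45.00 cm; M 48.25 cm; 3XL 53.00 cm.

20/5 = 4 sts per cm.
XS: 180 / 4 = 45.000 → 45.00 cm.
M: 193 / 4 = 48.250 → 48.25 cm.
3XL: 212 / 4 = 53.000 → 53.00 cm.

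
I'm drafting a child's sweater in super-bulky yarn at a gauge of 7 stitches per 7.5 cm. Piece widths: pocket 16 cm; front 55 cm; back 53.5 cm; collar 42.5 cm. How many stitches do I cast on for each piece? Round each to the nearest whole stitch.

Rate = 7/7.5 = 0.933 sts per cm.
pocket: 16 × 0.933 = 14.93 → 15.
front: 55 × 0.933 = 51.33 → 51.
back: 53.5 × 0.933 = 49.93 → 50.
collar: 42.5 × 0.933 = 39.67 → 40.

pocket 15; front 51; back 50; collar 40.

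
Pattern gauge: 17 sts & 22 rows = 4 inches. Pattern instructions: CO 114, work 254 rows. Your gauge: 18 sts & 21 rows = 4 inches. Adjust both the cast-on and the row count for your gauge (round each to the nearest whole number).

Cast on 121 stitches; work 242 rows.

Stitches: 114 × 18/17 = 120.71 → 121.
Rows: 254 × 21/22 = 242.45 → 242.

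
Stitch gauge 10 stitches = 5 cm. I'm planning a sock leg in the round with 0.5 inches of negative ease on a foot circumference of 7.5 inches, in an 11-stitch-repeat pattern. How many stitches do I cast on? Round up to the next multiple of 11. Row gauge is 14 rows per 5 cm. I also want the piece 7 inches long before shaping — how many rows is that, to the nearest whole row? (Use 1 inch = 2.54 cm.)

Finished = 7.5 − 0.5 = 7 inches.
7 inches × 2.54 = 17.78 cm.
10/5 = 2 sts per cm; 17.78 × 2 = 35.56 sts.
Next multiple of 11 → 44.
7 inches = 17.78 cm; × 2.8 = 49.78 → 50 rows.

Cast on 44 stitches; work 50 rows.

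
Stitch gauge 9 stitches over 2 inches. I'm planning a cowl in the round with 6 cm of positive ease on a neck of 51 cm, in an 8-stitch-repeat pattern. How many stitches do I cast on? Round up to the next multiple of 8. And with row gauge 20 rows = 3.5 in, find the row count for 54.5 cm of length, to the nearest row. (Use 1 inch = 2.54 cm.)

Finished = 51 + 6 = 57 cm.
57 cm × 1/2.54 = 22.44 inches.
9/2 = 4.5 sts per in; 22.44 × 4.5 = 100.98 sts.
Next multiple of 8 → 104.
54.5 cm = 21.46 inches; × 5.714 = 122.61 → 123 rows.

Cast on 104 stitches; work 123 rows.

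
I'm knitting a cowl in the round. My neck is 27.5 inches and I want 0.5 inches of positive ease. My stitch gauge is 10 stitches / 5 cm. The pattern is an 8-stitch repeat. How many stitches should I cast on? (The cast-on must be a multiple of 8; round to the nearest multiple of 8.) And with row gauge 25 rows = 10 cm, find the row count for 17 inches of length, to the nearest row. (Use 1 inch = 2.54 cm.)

Cast on 144 stitches; work 108 rows.

Finished = 27.5 + 0.5 = 28 inches.
28 inches × 2.54 = 71.12 cm.
10/5 = 2 sts per cm; 71.12 × 2 = 142.24 sts.
Nearest multiple of 8 → 144.
17 inches = 43.18 cm; × 2.5 = 107.95 → 108 rows.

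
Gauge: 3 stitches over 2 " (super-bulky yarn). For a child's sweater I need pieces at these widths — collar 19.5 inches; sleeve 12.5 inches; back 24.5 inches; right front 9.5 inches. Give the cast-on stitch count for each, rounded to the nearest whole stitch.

Rate = 3/2 = 1.5 sts per in.
collar: 19.5 × 1.5 = 29.25 → 29.
sleeve: 12.5 × 1.5 = 18.75 → 19.
back: 24.5 × 1.5 = 36.75 → 37.
right front: 9.5 × 1.5 = 14.25 → 14.

collar 29; sleeve 19; back 37; right front 14.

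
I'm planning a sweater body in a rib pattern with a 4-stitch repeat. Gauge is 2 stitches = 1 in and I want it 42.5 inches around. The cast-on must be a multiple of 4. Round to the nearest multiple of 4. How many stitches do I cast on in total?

2 / 1 = 2 sts per inch.
42.5 × 2 = 85.00 sts.
Nearest multiple of 4: 84.

CO 84 sts.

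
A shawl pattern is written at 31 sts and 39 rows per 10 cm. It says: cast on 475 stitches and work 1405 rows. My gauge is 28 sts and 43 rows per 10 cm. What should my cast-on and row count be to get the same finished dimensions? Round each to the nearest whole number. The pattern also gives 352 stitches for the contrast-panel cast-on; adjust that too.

Stitches: 475 × 28/31 = 429.03 → 429.
Rows: 1405 × 43/39 = 1549.10 → 1549.
contrast-panel cast-on: 352 × 28/31 = 317.94 → 318.

Cast on 429 stitches; work 1549 rows; contrast-panel cast-on 318 stitches.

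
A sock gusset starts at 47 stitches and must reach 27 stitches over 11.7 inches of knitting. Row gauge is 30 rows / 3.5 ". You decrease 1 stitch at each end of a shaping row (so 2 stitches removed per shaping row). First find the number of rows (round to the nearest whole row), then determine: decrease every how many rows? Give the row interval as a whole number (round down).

Decrease every 10th row.

Rows = 11.7 × 8.571 = 100.3 → 100 rows.
Stitches to remove: 20 → 10 shaping rows (at 2 st each).
100 / 10 = 10.00 → every 10 rows.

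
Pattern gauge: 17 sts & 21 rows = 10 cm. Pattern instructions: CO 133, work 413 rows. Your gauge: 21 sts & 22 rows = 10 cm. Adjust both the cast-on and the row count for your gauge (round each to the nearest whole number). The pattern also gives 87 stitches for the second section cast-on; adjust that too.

Stitches: 133 × 21/17 = 164.29 → 164.
Rows: 413 × 22/21 = 432.67 → 433.
second section cast-on: 87 × 21/17 = 107.47 → 107.

Cast on 164 stitches; work 433 rows; second section cast-on 107 stitches.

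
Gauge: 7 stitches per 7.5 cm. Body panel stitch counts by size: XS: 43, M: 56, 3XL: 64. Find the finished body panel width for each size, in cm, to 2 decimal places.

XS 46.07 cm; M 60.00 cm; 3XL 68.57 cm.

7/7.5 = 0.933 sts per cm.
XS: 43 / 0.933 = 46.071 → 46.07 cm.
M: 56 / 0.933 = 60.000 → 60.00 cm.
3XL: 64 / 0.933 = 68.571 → 68.57 cm.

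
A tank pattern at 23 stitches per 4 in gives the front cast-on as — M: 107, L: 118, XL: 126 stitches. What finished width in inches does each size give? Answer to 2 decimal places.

23/4 = 5.75 sts per in.
M: 107 / 5.75 = 18.609 → 18.61 in.
L: 118 / 5.75 = 20.522 → 20.52 in.
XL: 126 / 5.75 = 21.913 → 21.91 in.

M 18.61 inches; L 20.52 inches; XL 21.91 inches.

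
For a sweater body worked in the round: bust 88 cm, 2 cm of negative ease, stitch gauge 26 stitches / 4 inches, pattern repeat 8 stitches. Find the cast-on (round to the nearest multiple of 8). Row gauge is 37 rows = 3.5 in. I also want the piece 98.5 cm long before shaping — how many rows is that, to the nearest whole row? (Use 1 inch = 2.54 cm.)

Cast on 224 stitches; work 410 rows.

Finished = 88 − 2 = 86 cm.
86 cm × 1/2.54 = 33.86 inches.
26/4 = 6.5 sts per in; 33.86 × 6.5 = 220.08 sts.
Nearest multiple of 8 → 224.
98.5 cm = 38.78 inches; × 10.571 = 409.96 → 410 rows.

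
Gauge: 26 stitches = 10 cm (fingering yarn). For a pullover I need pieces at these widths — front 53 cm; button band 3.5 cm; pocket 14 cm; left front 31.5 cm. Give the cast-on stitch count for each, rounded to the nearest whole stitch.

Rate = 26/10 = 2.6 sts per cm.
front: 53 × 2.6 = 137.80 → 138.
button band: 3.5 × 2.6 = 9.10 → 9.
pocket: 14 × 2.6 = 36.40 → 36.
left front: 31.5 × 2.6 = 81.90 → 82.

front 138; button band 9; pocket 36; left front 82.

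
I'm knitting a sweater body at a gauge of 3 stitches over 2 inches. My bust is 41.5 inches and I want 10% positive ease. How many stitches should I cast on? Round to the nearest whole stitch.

CO 68 sts.

Finished = 41.5 × 1.10 = 45.65 in.
3 / 2 = 1.5 sts per inch.
45.65 × 1.5 = 68.47 sts.
→ 68 sts.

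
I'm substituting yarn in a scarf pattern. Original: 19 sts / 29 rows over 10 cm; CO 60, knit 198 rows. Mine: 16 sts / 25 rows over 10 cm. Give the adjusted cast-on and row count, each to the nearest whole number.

Cast on 51 stitches; work 171 rows.

Stitches: 60 × 16/19 = 50.53 → 51.
Rows: 198 × 25/29 = 170.69 → 171.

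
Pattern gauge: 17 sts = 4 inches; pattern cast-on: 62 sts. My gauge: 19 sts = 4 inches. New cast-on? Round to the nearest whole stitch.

Scale factor = 19 / 17 = 1.118.
62 × 19 / 17 = 69.29 sts.
→ 69 sts.

Cast on 69 stitches.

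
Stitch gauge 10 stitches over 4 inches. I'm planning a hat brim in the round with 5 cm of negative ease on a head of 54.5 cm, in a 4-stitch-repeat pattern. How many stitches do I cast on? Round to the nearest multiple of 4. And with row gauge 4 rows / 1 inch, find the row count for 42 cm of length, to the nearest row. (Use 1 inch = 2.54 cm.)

Cast on 48 stitches; work 66 rows.

Finished = 54.5 − 5 = 49.5 cm.
49.5 cm × 1/2.54 = 19.49 inches.
10/4 = 2.5 sts per in; 19.49 × 2.5 = 48.72 sts.
Nearest multiple of 4 → 48.
42 cm = 16.54 inches; × 4 = 66.14 → 66 rows.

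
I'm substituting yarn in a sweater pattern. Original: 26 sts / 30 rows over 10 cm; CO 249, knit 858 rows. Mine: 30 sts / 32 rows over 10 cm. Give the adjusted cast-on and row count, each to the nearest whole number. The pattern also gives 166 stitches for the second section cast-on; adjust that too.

Stitches: 249 × 30/26 = 287.31 → 287.
Rows: 858 × 32/30 = 915.20 → 915.
second section cast-on: 166 × 30/26 = 191.54 → 192.

Cast on 287 stitches; work 915 rows; second section cast-on 192 stitches.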